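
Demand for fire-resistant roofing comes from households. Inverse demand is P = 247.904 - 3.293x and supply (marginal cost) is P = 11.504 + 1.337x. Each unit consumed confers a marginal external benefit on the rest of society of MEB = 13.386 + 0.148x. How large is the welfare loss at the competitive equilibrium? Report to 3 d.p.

DWL = 48.928

Market equilibrium (private): 11.504 + 1.337x = 247.904 - 3.293x → x_m = 51.0583.
Social marginal benefit = demand + MEB = 261.290 - 3.145x.
Set SMB = MC: 261.290 - 3.145x = 11.504 + 1.337x → x* = 55.7309.
Between x* and x_m the wedge SMB − MC runs linearly from 0 to MEB(x_m), so the loss is a triangle.
DWL = ½ × 4.6726 × 20.9426 = 48.9282.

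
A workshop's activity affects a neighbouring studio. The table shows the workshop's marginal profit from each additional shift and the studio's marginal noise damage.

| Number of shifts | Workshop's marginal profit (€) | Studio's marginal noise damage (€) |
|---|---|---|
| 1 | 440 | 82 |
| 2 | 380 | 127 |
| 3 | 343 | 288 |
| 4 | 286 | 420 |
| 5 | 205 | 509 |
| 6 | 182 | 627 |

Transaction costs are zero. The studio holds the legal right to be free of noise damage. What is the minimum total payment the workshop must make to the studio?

Efficient level: marginal profit ≥ marginal noise damage through level 3, so k* = 3.
With the studio holding the right, the workshop must at least compensate total damage at k*: 82 + 127 + 288 = 497.

€497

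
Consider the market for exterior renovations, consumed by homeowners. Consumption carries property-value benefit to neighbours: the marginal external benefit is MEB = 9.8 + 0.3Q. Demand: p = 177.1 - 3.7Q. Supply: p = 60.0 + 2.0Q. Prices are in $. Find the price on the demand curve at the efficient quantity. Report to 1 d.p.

P = $90.2

Social marginal benefit = demand + MEB = 186.9 - 3.4Q.
Set SMB = MC: 186.9 - 3.4Q = 60.0 + 2.0Q → Q* = 23.5000.
Consumer price on the demand curve at Q*: 177.1 − 3.7×23.5000 = 90.1500.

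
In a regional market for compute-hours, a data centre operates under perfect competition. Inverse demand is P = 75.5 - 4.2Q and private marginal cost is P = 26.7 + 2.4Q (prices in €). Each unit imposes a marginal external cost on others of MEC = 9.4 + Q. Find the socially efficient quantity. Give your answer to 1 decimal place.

Q* = 5.2

Social marginal cost = private MC + MEC = 36.1 + 3.4Q.
Set SMC = demand: 36.1 + 3.4Q = 75.5 - 4.2Q → Q* = 5.1842.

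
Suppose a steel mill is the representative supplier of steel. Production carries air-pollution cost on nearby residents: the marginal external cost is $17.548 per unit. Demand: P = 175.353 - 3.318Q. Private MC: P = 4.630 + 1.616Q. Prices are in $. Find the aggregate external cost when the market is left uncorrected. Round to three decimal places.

Market equilibrium (private): 4.630 + 1.616Q = 175.353 - 3.318Q → Q_m = 34.6013.
Total external cost = MEC × Q_m = 17.548 × 34.6013 = 607.1836.

$607.184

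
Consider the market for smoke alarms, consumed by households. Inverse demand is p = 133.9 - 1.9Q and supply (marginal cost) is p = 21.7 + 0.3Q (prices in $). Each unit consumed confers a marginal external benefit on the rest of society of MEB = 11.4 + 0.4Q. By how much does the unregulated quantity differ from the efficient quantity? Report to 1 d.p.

17.7 units

Market equilibrium (private): 21.7 + 0.3Q = 133.9 - 1.9Q → Q_m = 51.0000.
Social marginal benefit = demand + MEB = 145.3 - 1.5Q.
Set SMB = MC: 145.3 - 1.5Q = 21.7 + 0.3Q → Q* = 68.6667.
Gap = |51.0000 − 68.6667| = 17.6667.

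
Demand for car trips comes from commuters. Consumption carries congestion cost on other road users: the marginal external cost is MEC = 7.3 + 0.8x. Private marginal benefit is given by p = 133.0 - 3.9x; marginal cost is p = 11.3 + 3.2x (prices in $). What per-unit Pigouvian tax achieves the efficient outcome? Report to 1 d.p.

Social marginal benefit = demand − MEC = 125.7 - 4.7x.
Set SMB = MC: 125.7 - 4.7x = 11.3 + 3.2x → x* = 14.4810.
The Pigouvian tax equals MEC at x*: 7.3 + 0.8×14.4810 = 18.8848.

tax = $18.9 per unit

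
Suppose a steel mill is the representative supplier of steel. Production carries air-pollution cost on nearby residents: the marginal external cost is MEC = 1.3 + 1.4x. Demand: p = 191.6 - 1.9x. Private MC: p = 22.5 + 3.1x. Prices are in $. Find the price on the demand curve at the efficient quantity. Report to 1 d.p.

Social marginal cost = private MC + MEC = 23.8 + 4.5x.
Set SMC = demand: 23.8 + 4.5x = 191.6 - 1.9x → x* = 26.2188.
Consumer price on the demand curve at x*: 191.6 − 1.9×26.2188 = 141.7843.

P = $141.8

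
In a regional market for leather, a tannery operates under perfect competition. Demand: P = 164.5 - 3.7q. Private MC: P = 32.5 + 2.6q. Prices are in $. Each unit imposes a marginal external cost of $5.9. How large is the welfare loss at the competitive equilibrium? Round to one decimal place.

Market equilibrium (private): 32.5 + 2.6q = 164.5 - 3.7q → q_m = 20.9524.
Social marginal cost = private MC + MEC = 38.4 + 2.6q.
Set SMC = demand: 38.4 + 2.6q = 164.5 - 3.7q → q* = 20.0159.
Height of the DWL triangle at q_m is SMC(q_m) − demand(q_m) = MEC(q_m) = 5.9000.
DWL = ½ × 0.9365 × 5.9000 = 2.7627.

DWL = $2.8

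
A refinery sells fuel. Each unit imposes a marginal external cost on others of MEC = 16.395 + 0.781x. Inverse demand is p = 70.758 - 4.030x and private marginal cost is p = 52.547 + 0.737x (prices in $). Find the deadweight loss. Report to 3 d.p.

Market equilibrium (private): 52.547 + 0.737x = 70.758 - 4.030x → x_m = 3.8202.
Social marginal cost = private MC + MEC = 68.942 + 1.518x.
Set SMC = demand: 68.942 + 1.518x = 70.758 - 4.030x → x* = 0.3273.
The loss is the area between SMC and demand from x* to x_m; with linear curves that's a triangle of height MEC(x_m).
DWL = ½ × 3.4929 × 19.3786 = 33.8438.

DWL = $33.844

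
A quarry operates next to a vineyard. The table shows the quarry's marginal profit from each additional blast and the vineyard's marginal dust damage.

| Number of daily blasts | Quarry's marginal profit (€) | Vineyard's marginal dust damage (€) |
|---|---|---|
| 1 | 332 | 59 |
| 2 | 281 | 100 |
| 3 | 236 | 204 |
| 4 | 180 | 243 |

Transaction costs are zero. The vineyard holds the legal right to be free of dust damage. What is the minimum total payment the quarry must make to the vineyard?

Efficient level: marginal profit ≥ marginal dust damage through level 3, so k* = 3.
With the vineyard holding the right, the quarry must at least compensate total damage at k*: 59 + 100 + 204 = 363.

€363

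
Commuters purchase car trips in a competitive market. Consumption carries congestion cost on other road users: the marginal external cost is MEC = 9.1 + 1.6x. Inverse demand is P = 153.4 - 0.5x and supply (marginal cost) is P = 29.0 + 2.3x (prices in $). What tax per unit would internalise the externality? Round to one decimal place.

Social marginal benefit = demand − MEC = 144.3 - 2.1x.
Set SMB = MC: 144.3 - 2.1x = 29.0 + 2.3x → x* = 26.2045.
The Pigouvian tax equals MEC at x*: 9.1 + 1.6×26.2045 = 51.0272.

tax = $51.0 per unit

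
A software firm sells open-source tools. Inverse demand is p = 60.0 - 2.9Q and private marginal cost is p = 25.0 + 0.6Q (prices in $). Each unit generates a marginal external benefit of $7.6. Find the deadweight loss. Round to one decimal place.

DWL = $8.3

Market equilibrium (private): 25.0 + 0.6Q = 60.0 - 2.9Q → Q_m = 10.0000.
Social marginal cost = private MC − MEB = 17.4 + 0.6Q.
Set SMC = demand: 17.4 + 0.6Q = 60.0 - 2.9Q → Q* = 12.1714.
The loss is the area between SMC and demand from Q* to Q_m; with linear curves that's a triangle of height MEB(Q_m).
DWL = ½ × 2.1714 × 7.6000 = 8.2513.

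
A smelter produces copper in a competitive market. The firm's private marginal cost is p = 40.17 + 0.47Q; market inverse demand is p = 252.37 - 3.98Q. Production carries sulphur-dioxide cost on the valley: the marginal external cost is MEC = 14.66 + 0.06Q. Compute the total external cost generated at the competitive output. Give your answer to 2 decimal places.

767.28

Market equilibrium (private): 40.17 + 0.47Q = 252.37 - 3.98Q → Q_m = 47.6854.
Total external cost = ∫₀^{Q_m} (14.66 + 0.06Q) dQ = 14.66×47.6854 + ½×0.06×47.6854² = 767.2849.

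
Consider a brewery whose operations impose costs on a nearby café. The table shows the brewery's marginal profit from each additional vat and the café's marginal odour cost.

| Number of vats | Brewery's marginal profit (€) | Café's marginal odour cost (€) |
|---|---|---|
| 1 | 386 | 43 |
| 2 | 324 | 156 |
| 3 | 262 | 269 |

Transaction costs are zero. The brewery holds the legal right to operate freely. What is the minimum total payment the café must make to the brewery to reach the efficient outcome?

Left alone the brewery would choose level 3 (marginal profit stays positive).
Efficient level: k* = 2 (marginal profit ≥ marginal odour cost through 2).
The café must at least cover the brewery's forgone profit from cutting 3→2: 262 = 262.

€262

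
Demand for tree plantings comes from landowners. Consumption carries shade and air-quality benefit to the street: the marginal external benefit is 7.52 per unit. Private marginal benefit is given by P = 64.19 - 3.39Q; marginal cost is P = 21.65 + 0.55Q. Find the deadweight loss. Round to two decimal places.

Market equilibrium (private): 21.65 + 0.55Q = 64.19 - 3.39Q → Q_m = 10.7970.
Social marginal benefit = demand + MEB = 71.71 - 3.39Q.
Set SMB = MC: 71.71 - 3.39Q = 21.65 + 0.55Q → Q* = 12.7056.
Between Q* and Q_m the wedge SMB − MC runs linearly from 0 to MEB(Q_m), so the loss is a triangle.
DWL = ½ × 1.9086 × 7.5200 = 7.1763.

DWL = 7.18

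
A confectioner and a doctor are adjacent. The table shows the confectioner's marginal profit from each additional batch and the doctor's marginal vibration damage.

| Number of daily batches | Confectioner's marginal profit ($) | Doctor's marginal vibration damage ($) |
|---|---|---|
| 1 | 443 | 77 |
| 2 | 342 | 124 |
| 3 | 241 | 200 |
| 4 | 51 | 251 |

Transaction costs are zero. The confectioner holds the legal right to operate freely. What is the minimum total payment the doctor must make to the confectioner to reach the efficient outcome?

$51

Left alone the confectioner would choose level 4 (marginal profit stays positive).
Efficient level: k* = 3 (marginal profit ≥ marginal vibration damage through 3).
The doctor must at least cover the confectioner's forgone profit from cutting 4→3: 51 = 51.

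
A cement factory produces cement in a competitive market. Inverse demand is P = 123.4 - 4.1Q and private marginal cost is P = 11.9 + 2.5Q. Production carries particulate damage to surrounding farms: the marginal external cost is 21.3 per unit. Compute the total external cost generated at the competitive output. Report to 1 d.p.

Market equilibrium (private): 11.9 + 2.5Q = 123.4 - 4.1Q → Q_m = 16.8939.
Total external cost = MEC × Q_m = 21.3 × 16.8939 = 359.8401.

359.8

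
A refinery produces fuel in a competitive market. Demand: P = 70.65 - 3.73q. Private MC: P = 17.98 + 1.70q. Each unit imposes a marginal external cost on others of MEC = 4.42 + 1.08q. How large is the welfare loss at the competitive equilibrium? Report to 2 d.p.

Market equilibrium (private): 17.98 + 1.70q = 70.65 - 3.73q → q_m = 9.6998.
Social marginal cost = private MC + MEC = 22.40 + 2.78q.
Set SMC = demand: 22.40 + 2.78q = 70.65 - 3.73q → q* = 7.4117.
Height of the DWL triangle at q_m is SMC(q_m) − demand(q_m) = MEC(q_m) = 14.8958.
DWL = ½ × 2.2881 × 14.8958 = 17.0415.

DWL = 17.04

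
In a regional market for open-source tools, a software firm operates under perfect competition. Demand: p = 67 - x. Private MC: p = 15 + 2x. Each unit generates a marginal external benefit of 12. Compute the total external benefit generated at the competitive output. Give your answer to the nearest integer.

208

Market equilibrium (private): 15 + 2x = 67 - x → x_m = 17.3333.
Total external benefit = MEB × x_m = 12 × 17.3333 = 207.9996.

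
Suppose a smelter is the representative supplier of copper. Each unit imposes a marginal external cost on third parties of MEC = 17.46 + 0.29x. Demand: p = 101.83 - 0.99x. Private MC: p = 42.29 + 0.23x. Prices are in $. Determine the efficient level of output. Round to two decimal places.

x* = 27.87

Social marginal cost = private MC + MEC = 59.75 + 0.52x.
Set SMC = demand: 59.75 + 0.52x = 101.83 - 0.99x → x* = 27.8675.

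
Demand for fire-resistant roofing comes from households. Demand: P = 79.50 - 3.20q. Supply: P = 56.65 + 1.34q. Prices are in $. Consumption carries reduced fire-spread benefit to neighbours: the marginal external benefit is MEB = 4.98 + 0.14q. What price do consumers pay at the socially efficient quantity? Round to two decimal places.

Social marginal benefit = demand + MEB = 84.48 - 3.06q.
Set SMB = MC: 84.48 - 3.06q = 56.65 + 1.34q → q* = 6.3250.
Consumer price on the demand curve at q*: 79.50 − 3.20×6.3250 = 59.2600.

P = $59.26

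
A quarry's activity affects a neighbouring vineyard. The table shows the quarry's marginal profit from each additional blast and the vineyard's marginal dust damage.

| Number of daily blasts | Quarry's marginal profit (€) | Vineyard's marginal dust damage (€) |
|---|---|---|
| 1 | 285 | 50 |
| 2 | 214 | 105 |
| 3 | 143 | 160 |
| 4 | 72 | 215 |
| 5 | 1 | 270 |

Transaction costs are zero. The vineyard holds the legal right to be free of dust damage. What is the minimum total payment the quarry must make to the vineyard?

Efficient level: marginal profit ≥ marginal dust damage through level 2, so k* = 2.
With the vineyard holding the right, the quarry must at least compensate total damage at k*: 50 + 105 = 155.

€155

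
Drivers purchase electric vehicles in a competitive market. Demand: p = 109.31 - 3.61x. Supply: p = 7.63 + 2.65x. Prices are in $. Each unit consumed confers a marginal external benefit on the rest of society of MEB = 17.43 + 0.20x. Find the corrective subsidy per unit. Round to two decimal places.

Social marginal benefit = demand + MEB = 126.74 - 3.41x.
Set SMB = MC: 126.74 - 3.41x = 7.63 + 2.65x → x* = 19.6551.
The Pigouvian subsidy equals MEB at x*: 17.43 + 0.20×19.6551 = 21.3610.

subsidy = $21.36 per unit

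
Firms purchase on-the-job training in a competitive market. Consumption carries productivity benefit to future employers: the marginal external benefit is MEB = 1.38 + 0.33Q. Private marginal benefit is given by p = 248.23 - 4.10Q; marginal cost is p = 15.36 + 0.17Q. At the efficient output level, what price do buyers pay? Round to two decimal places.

Social marginal benefit = demand + MEB = 249.61 - 3.77Q.
Set SMB = MC: 249.61 - 3.77Q = 15.36 + 0.17Q → Q* = 59.4543.
Consumer price on the demand curve at Q*: 248.23 − 4.10×59.4543 = 4.4674.

P = 4.47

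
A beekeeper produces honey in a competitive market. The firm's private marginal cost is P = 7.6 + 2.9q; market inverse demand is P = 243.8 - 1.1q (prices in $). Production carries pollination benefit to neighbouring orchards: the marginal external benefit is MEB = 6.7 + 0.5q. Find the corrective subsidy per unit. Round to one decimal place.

Social marginal cost = private MC − MEB = 0.9 + 2.4q.
Set SMC = demand: 0.9 + 2.4q = 243.8 - 1.1q → q* = 69.4000.
The Pigouvian subsidy equals MEB at q*: 6.7 + 0.5×69.4000 = 41.4000.

subsidy = $41.4 per unit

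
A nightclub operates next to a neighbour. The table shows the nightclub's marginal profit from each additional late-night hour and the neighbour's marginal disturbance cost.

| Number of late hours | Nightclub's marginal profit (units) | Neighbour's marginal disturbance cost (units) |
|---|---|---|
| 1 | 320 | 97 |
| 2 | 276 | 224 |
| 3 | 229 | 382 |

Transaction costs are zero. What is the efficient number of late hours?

2

Bargaining reaches the level where marginal profit last exceeds marginal disturbance cost.
That holds through level 2 (276 ≥ 224) but not at 3 (229 < 382).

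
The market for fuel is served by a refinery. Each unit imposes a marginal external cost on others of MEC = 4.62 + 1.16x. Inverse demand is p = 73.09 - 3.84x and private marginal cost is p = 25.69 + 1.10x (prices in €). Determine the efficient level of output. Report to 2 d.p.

x* = 7.01

Social marginal cost = private MC + MEC = 30.31 + 2.26x.
Set SMC = demand: 30.31 + 2.26x = 73.09 - 3.84x → x* = 7.0131.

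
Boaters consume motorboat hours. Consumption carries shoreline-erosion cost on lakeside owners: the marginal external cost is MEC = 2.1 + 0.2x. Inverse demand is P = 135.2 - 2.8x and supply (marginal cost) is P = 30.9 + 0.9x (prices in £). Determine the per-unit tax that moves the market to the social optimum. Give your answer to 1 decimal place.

Social marginal benefit = demand − MEC = 133.1 - 3.0x.
Set SMB = MC: 133.1 - 3.0x = 30.9 + 0.9x → x* = 26.2051.
The Pigouvian tax equals MEC at x*: 2.1 + 0.2×26.2051 = 7.3410.

tax = £7.3 per unit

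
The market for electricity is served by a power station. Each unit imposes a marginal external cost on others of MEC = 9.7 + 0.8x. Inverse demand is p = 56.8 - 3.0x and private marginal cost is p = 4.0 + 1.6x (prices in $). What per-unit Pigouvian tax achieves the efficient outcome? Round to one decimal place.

tax = $16.1 per unit

Social marginal cost = private MC + MEC = 13.7 + 2.4x.
Set SMC = demand: 13.7 + 2.4x = 56.8 - 3.0x → x* = 7.9815.
The Pigouvian tax equals MEC at x*: 9.7 + 0.8×7.9815 = 16.0852.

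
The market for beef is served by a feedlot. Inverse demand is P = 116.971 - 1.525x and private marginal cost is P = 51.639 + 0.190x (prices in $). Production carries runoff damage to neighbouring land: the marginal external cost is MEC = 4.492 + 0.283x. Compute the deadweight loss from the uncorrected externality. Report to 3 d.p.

DWL = $58.372

Market equilibrium (private): 51.639 + 0.190x = 116.971 - 1.525x → x_m = 38.0945.
Social marginal cost = private MC + MEC = 56.131 + 0.473x.
Set SMC = demand: 56.131 + 0.473x = 116.971 - 1.525x → x* = 30.4505.
Height of the DWL triangle at x_m is SMC(x_m) − demand(x_m) = MEC(x_m) = 15.2727.
DWL = ½ × 7.6440 × 15.2727 = 58.3723.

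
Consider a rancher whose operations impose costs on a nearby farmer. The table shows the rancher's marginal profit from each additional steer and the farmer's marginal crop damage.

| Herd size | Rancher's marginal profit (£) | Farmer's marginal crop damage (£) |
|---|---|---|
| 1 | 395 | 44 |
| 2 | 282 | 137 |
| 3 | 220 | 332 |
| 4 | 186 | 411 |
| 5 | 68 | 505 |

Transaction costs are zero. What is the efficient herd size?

Bargaining reaches the level where marginal profit last exceeds marginal crop damage.
That holds through level 2 (282 ≥ 137) but not at 3 (220 < 332).

2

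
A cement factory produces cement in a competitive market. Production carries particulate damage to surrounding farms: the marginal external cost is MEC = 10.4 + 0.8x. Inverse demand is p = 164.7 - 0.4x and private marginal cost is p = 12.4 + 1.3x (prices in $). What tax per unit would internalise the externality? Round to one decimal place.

Social marginal cost = private MC + MEC = 22.8 + 2.1x.
Set SMC = demand: 22.8 + 2.1x = 164.7 - 0.4x → x* = 56.7600.
The Pigouvian tax equals MEC at x*: 10.4 + 0.8×56.7600 = 55.8080.

tax = $55.8 per unit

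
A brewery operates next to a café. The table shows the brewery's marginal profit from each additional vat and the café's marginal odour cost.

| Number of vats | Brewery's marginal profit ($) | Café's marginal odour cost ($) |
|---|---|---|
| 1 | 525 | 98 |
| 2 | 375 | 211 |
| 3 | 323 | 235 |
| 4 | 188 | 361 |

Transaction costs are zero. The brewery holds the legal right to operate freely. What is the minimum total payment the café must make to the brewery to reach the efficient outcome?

$188

Left alone the brewery would choose level 4 (marginal profit stays positive).
Efficient level: k* = 3 (marginal profit ≥ marginal odour cost through 3).
The café must at least cover the brewery's forgone profit from cutting 4→3: 188 = 188.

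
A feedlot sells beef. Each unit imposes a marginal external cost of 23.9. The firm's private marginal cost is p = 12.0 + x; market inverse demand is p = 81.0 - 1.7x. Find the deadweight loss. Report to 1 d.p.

DWL = 105.8

Market equilibrium (private): 12.0 + x = 81.0 - 1.7x → x_m = 25.5556.
Social marginal cost = private MC + MEC = 35.9 + x.
Set SMC = demand: 35.9 + x = 81.0 - 1.7x → x* = 16.7037.
Height of the DWL triangle at x_m is SMC(x_m) − demand(x_m) = MEC(x_m) = 23.9000.
DWL = ½ × 8.8519 × 23.9000 = 105.7802.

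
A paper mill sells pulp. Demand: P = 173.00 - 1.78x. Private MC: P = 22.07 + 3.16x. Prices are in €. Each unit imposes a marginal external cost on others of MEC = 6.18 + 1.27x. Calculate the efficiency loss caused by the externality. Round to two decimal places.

DWL = €162.91

Market equilibrium (private): 22.07 + 3.16x = 173.00 - 1.78x → x_m = 30.5526.
Social marginal cost = private MC + MEC = 28.25 + 4.43x.
Set SMC = demand: 28.25 + 4.43x = 173.00 - 1.78x → x* = 23.3092.
The loss is the area between SMC and demand from x* to x_m; with linear curves that's a triangle of height MEC(x_m).
DWL = ½ × 7.2434 × 44.9818 = 162.9106.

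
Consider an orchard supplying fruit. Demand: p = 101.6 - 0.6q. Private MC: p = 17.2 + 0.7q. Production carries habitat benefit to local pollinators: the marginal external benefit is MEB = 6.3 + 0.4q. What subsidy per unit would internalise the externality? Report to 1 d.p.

Social marginal cost = private MC − MEB = 10.9 + 0.3q.
Set SMC = demand: 10.9 + 0.3q = 101.6 - 0.6q → q* = 100.7778.
The Pigouvian subsidy equals MEB at q*: 6.3 + 0.4×100.7778 = 46.6111.

subsidy = 46.6 per unit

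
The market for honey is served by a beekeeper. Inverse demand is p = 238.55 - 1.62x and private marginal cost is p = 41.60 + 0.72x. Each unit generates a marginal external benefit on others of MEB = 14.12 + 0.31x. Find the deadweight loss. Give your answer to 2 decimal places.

Market equilibrium (private): 41.60 + 0.72x = 238.55 - 1.62x → x_m = 84.1667.
Social marginal cost = private MC − MEB = 27.48 + 0.41x.
Set SMC = demand: 27.48 + 0.41x = 238.55 - 1.62x → x* = 103.9754.
Between x* and x_m the wedge demand − SMC runs linearly from 0 to MEB(x_m), so the loss is a triangle.
DWL = ½ × 19.8087 × 40.2117 = 398.2708.

DWL = 398.27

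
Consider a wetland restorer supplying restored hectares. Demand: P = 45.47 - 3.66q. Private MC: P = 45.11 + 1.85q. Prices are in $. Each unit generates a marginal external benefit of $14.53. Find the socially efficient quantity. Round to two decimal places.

q* = 2.70

Social marginal cost = private MC − MEB = 30.58 + 1.85q.
Set SMC = demand: 30.58 + 1.85q = 45.47 - 3.66q → q* = 2.7024.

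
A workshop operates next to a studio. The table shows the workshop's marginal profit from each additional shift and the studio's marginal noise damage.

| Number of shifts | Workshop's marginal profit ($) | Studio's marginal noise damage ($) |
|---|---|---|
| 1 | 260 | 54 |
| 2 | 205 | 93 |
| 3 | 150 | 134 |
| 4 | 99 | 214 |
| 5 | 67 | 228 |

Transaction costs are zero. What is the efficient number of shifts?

Bargaining reaches the level where marginal profit last exceeds marginal noise damage.
That holds through level 3 (150 ≥ 134) but not at 4 (99 < 214).

3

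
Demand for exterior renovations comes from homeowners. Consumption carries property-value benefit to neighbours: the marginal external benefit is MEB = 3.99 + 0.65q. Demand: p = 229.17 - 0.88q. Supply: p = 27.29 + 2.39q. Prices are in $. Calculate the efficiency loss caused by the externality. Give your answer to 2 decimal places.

DWL = $371.47

Market equilibrium (private): 27.29 + 2.39q = 229.17 - 0.88q → q_m = 61.7370.
Social marginal benefit = demand + MEB = 233.16 - 0.23q.
Set SMB = MC: 233.16 - 0.23q = 27.29 + 2.39q → q* = 78.5763.
Height of the DWL triangle at q_m is SMB(q_m) − MC(q_m) = MEB(q_m) = 44.1191.
DWL = ½ × 16.8393 × 44.1191 = 371.4674.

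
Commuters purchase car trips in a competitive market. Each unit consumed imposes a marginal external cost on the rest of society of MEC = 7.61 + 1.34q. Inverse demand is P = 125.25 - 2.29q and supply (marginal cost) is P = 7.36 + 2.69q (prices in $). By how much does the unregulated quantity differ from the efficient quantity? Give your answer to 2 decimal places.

6.22 units

Market equilibrium (private): 7.36 + 2.69q = 125.25 - 2.29q → q_m = 23.6727.
Social marginal benefit = demand − MEC = 117.64 - 3.63q.
Set SMB = MC: 117.64 - 3.63q = 7.36 + 2.69q → q* = 17.4494.
Gap = |23.6727 − 17.4494| = 6.2233.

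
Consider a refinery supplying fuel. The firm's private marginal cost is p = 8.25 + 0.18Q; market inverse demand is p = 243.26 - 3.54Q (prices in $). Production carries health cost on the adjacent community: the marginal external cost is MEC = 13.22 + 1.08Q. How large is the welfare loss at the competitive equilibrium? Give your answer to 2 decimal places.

Market equilibrium (private): 8.25 + 0.18Q = 243.26 - 3.54Q → Q_m = 63.1747.
Social marginal cost = private MC + MEC = 21.47 + 1.26Q.
Set SMC = demand: 21.47 + 1.26Q = 243.26 - 3.54Q → Q* = 46.2063.
The welfare-loss triangle has base |Q_m − Q*| and height MEC(Q_m) (the vertical gap between SMC and demand is zero at Q* and MEC at Q_m).
DWL = ½ × 16.9684 × 81.4487 = 691.0271.

DWL = $691.03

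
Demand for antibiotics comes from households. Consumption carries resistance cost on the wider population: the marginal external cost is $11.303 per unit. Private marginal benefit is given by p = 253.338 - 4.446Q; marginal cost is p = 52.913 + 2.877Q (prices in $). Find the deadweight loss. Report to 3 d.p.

DWL = $8.723

Market equilibrium (private): 52.913 + 2.877Q = 253.338 - 4.446Q → Q_m = 27.3692.
Social marginal benefit = demand − MEC = 242.035 - 4.446Q.
Set SMB = MC: 242.035 - 4.446Q = 52.913 + 2.877Q → Q* = 25.8258.
The welfare-loss triangle has base |Q_m − Q*| and height MEC(Q_m) (the vertical gap between SMB and MC is zero at Q* and MEC at Q_m).
DWL = ½ × 1.5434 × 11.3030 = 8.7225.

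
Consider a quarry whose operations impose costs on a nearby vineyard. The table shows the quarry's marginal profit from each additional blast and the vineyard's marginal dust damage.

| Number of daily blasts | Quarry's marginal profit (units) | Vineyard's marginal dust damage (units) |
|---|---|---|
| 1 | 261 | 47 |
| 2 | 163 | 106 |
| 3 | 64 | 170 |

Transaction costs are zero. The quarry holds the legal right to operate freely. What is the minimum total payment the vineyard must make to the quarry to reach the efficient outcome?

Left alone the quarry would choose level 3 (marginal profit stays positive).
Efficient level: k* = 2 (marginal profit ≥ marginal dust damage through 2).
The vineyard must at least cover the quarry's forgone profit from cutting 3→2: 64 = 64.

64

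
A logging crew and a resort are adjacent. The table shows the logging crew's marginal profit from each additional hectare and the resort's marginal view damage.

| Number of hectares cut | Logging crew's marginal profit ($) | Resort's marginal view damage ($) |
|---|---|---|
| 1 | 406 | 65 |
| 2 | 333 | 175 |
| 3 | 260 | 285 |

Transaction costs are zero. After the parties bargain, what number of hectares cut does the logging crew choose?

Bargaining reaches the level where marginal profit last exceeds marginal view damage.
That holds through level 2 (333 ≥ 175) but not at 3 (260 < 285).

2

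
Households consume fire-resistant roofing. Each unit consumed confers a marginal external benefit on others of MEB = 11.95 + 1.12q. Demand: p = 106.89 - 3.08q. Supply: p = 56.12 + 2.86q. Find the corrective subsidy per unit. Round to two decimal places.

subsidy = 26.52 per unit

Social marginal benefit = demand + MEB = 118.84 - 1.96q.
Set SMB = MC: 118.84 - 1.96q = 56.12 + 2.86q → q* = 13.0124.
The Pigouvian subsidy equals MEB at q*: 11.95 + 1.12×13.0124 = 26.5239.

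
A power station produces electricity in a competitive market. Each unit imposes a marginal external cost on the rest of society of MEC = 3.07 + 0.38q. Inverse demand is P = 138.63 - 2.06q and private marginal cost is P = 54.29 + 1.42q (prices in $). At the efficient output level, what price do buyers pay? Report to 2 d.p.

P = $95.26

Social marginal cost = private MC + MEC = 57.36 + 1.80q.
Set SMC = demand: 57.36 + 1.80q = 138.63 - 2.06q → q* = 21.0544.
Consumer price on the demand curve at q*: 138.63 − 2.06×21.0544 = 95.2579.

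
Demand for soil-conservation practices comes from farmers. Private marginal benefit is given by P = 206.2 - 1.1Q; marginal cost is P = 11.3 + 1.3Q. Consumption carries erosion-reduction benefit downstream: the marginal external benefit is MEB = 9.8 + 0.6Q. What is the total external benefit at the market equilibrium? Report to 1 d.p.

Market equilibrium (private): 11.3 + 1.3Q = 206.2 - 1.1Q → Q_m = 81.2083.
Total external benefit = ∫₀^{Q_m} (9.8 + 0.6Q) dQ = 9.8×81.2083 + ½×0.6×81.2083² = 2774.2777.

2774.3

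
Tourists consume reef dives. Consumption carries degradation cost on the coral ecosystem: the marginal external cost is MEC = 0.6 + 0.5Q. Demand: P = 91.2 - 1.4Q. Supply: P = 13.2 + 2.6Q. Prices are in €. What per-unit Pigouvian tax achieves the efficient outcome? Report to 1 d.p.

Social marginal benefit = demand − MEC = 90.6 - 1.9Q.
Set SMB = MC: 90.6 - 1.9Q = 13.2 + 2.6Q → Q* = 17.2000.
The Pigouvian tax equals MEC at Q*: 0.6 + 0.5×17.2000 = 9.2000.

tax = €9.2 per unit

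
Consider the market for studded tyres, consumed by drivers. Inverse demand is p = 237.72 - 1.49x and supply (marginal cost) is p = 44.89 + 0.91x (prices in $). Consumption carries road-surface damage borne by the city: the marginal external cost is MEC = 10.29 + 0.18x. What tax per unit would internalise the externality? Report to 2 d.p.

Social marginal benefit = demand − MEC = 227.43 - 1.67x.
Set SMB = MC: 227.43 - 1.67x = 44.89 + 0.91x → x* = 70.7519.
The Pigouvian tax equals MEC at x*: 10.29 + 0.18×70.7519 = 23.0253.

tax = $23.03 per unit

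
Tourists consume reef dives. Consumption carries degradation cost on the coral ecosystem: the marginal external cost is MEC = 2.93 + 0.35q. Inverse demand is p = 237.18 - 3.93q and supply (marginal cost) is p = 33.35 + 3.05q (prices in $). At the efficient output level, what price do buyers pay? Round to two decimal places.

P = $129.47

Social marginal benefit = demand − MEC = 234.25 - 4.28q.
Set SMB = MC: 234.25 - 4.28q = 33.35 + 3.05q → q* = 27.4079.
Consumer price on the demand curve at q*: 237.18 − 3.93×27.4079 = 129.4670.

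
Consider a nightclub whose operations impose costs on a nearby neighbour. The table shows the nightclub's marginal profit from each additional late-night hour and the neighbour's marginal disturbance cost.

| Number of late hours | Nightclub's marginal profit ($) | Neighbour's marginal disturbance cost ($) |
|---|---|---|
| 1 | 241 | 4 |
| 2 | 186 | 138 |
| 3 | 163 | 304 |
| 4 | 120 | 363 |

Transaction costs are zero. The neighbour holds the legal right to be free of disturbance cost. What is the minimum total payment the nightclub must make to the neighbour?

Efficient level: marginal profit ≥ marginal disturbance cost through level 2, so k* = 2.
With the neighbour holding the right, the nightclub must at least compensate total damage at k*: 4 + 138 = 142.

$142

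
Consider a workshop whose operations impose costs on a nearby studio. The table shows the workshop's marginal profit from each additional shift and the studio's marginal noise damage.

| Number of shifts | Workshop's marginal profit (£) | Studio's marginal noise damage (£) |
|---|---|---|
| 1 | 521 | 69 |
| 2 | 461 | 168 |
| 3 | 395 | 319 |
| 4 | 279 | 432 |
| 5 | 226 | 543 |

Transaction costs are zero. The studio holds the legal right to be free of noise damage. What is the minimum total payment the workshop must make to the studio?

£556

Efficient level: marginal profit ≥ marginal noise damage through level 3, so k* = 3.
With the studio holding the right, the workshop must at least compensate total damage at k*: 69 + 168 + 319 = 556.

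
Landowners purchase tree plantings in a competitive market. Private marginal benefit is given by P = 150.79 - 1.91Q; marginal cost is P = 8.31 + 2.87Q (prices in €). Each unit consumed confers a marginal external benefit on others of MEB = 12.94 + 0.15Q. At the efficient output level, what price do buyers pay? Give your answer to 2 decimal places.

Social marginal benefit = demand + MEB = 163.73 - 1.76Q.
Set SMB = MC: 163.73 - 1.76Q = 8.31 + 2.87Q → Q* = 33.5680.
Consumer price on the demand curve at Q*: 150.79 − 1.91×33.5680 = 86.6751.

P = €86.68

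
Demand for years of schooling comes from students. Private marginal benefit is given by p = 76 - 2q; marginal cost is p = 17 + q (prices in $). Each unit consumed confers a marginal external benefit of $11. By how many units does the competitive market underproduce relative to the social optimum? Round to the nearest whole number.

4 units

Market equilibrium (private): 17 + q = 76 - 2q → q_m = 19.6667.
Social marginal benefit = demand + MEB = 87 - 2q.
Set SMB = MC: 87 - 2q = 17 + q → q* = 23.3333.
Gap = |19.6667 − 23.3333| = 3.6666.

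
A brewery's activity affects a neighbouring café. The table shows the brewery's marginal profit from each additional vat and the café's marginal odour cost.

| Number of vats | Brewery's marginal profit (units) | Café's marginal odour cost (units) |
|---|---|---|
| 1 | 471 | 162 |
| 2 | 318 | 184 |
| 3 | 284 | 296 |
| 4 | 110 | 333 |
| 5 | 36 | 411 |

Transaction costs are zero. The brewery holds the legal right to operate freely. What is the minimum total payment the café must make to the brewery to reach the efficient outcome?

Left alone the brewery would choose level 5 (marginal profit stays positive).
Efficient level: k* = 2 (marginal profit ≥ marginal odour cost through 2).
The café must at least cover the brewery's forgone profit from cutting 5→2: 284 + 110 + 36 = 430.

430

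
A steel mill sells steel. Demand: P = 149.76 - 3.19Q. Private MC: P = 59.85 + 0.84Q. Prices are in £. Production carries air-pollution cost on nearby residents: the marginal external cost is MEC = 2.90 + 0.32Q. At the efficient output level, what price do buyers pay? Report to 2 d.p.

P = £85.95

Social marginal cost = private MC + MEC = 62.75 + 1.16Q.
Set SMC = demand: 62.75 + 1.16Q = 149.76 - 3.19Q → Q* = 20.0023.
Consumer price on the demand curve at Q*: 149.76 − 3.19×20.0023 = 85.9527.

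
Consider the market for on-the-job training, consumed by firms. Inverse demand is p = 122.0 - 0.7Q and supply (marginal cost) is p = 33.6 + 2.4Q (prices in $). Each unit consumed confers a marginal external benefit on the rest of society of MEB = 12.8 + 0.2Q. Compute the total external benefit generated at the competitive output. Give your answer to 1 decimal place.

Market equilibrium (private): 33.6 + 2.4Q = 122.0 - 0.7Q → Q_m = 28.5161.
Total external benefit = ∫₀^{Q_m} (12.8 + 0.2Q) dQ = 12.8×28.5161 + ½×0.2×28.5161² = 446.3229.

$446.3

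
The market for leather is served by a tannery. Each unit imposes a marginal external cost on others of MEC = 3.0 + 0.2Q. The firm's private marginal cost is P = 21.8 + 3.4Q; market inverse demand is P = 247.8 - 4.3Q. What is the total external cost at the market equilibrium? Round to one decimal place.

Market equilibrium (private): 21.8 + 3.4Q = 247.8 - 4.3Q → Q_m = 29.3506.
Total external cost = ∫₀^{Q_m} (3.0 + 0.2Q) dQ = 3.0×29.3506 + ½×0.2×29.3506² = 174.1976.

174.2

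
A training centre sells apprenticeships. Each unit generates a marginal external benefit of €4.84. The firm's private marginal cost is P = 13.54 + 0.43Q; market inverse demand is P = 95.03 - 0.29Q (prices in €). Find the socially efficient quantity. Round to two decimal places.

Social marginal cost = private MC − MEB = 8.70 + 0.43Q.
Set SMC = demand: 8.70 + 0.43Q = 95.03 - 0.29Q → Q* = 119.9028.

Q* = 119.90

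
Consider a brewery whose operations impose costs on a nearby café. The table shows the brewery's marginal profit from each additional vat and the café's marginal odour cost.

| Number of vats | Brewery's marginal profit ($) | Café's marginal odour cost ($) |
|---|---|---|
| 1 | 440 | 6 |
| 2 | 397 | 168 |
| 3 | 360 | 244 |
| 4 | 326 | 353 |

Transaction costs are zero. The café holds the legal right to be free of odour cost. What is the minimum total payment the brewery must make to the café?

Efficient level: marginal profit ≥ marginal odour cost through level 3, so k* = 3.
With the café holding the right, the brewery must at least compensate total damage at k*: 6 + 168 + 244 = 418.

$418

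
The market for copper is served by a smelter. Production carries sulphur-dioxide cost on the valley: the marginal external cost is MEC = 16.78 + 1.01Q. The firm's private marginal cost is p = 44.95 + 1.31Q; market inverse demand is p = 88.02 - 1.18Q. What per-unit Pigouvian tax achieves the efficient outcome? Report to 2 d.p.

Social marginal cost = private MC + MEC = 61.73 + 2.32Q.
Set SMC = demand: 61.73 + 2.32Q = 88.02 - 1.18Q → Q* = 7.5114.
The Pigouvian tax equals MEC at Q*: 16.78 + 1.01×7.5114 = 24.3665.

tax = 24.37 per unit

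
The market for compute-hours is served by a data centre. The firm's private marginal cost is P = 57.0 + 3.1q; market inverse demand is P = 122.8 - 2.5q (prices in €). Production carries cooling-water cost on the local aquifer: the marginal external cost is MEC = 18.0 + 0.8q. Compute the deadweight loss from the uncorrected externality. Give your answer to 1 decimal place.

DWL = €58.7

Market equilibrium (private): 57.0 + 3.1q = 122.8 - 2.5q → q_m = 11.7500.
Social marginal cost = private MC + MEC = 75.0 + 3.9q.
Set SMC = demand: 75.0 + 3.9q = 122.8 - 2.5q → q* = 7.4688.
The loss is the area between SMC and demand from q* to q_m; with linear curves that's a triangle of height MEC(q_m).
DWL = ½ × 4.2812 × 27.4000 = 58.6524.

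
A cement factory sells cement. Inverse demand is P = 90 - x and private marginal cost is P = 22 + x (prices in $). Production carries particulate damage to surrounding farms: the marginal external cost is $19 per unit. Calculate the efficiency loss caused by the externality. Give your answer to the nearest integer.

DWL = $90

Market equilibrium (private): 22 + x = 90 - x → x_m = 34.0000.
Social marginal cost = private MC + MEC = 41 + x.
Set SMC = demand: 41 + x = 90 - x → x* = 24.5000.
The loss is the area between SMC and demand from x* to x_m; with linear curves that's a triangle of height MEC(x_m).
DWL = ½ × 9.5000 × 19.0000 = 90.2500.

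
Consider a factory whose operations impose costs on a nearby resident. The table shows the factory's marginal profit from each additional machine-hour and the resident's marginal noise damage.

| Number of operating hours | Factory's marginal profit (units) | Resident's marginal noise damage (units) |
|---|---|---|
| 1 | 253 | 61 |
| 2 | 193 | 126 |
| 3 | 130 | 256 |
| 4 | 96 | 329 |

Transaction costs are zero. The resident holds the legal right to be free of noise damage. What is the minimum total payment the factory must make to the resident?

187

Efficient level: marginal profit ≥ marginal noise damage through level 2, so k* = 2.
With the resident holding the right, the factory must at least compensate total damage at k*: 61 + 126 = 187.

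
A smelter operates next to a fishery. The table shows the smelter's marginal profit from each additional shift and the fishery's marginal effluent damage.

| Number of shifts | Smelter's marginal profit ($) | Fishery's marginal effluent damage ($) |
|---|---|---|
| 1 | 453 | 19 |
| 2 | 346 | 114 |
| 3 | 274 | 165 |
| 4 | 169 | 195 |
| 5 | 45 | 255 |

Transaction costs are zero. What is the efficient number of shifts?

3

Bargaining reaches the level where marginal profit last exceeds marginal effluent damage.
That holds through level 3 (274 ≥ 165) but not at 4 (169 < 195).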